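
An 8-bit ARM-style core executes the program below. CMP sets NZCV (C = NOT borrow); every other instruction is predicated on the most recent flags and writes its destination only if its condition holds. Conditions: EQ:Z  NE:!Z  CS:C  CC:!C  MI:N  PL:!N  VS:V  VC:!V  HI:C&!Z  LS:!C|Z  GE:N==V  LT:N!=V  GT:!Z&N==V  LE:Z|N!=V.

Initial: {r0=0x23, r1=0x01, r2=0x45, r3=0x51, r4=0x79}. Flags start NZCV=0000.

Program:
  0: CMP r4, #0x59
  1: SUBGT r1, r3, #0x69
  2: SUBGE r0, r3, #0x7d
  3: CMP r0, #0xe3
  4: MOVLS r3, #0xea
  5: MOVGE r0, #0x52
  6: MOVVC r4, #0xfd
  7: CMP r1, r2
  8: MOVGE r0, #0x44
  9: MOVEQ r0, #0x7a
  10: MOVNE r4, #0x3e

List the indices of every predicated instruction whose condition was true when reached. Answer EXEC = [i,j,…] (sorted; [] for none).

[0] flags=0010 → (cmp)
[1] flags=0010 GT?T → r1=0xe8
[2] flags=0010 GE?T → r0=0xd4
[3] flags=1000 → (cmp)
[4] flags=1000 LS?T → r3=0xea
[5] flags=1000 GE?F → skip
[6] flags=1000 VC?T → r4=0xfd
[7] flags=1010 → (cmp)
[8] flags=1010 GE?F → skip
[9] flags=1010 EQ?F → skip
[10] flags=1010 NE?T → r4=0x3e

EXEC = [1,2,4,6,10]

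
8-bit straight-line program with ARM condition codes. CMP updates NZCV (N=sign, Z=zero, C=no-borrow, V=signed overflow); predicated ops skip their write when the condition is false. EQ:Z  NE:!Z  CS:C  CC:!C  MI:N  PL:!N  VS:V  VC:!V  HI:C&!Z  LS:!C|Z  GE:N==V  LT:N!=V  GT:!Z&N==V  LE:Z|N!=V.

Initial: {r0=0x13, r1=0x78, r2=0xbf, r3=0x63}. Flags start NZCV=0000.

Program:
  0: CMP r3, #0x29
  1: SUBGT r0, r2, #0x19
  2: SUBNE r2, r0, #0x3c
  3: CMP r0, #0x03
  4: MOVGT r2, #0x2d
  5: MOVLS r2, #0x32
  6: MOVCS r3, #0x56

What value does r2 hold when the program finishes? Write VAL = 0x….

VAL = 0x6a

0: ✓ CMP  NZCV=0010
1: ✓ SUBGT  r0←0xa6
2: ✓ SUBNE  r2←0x6a
3: ✓ CMP  NZCV=1010
4: · MOVGT
5: · MOVLS
6: ✓ MOVCS  r3←0x56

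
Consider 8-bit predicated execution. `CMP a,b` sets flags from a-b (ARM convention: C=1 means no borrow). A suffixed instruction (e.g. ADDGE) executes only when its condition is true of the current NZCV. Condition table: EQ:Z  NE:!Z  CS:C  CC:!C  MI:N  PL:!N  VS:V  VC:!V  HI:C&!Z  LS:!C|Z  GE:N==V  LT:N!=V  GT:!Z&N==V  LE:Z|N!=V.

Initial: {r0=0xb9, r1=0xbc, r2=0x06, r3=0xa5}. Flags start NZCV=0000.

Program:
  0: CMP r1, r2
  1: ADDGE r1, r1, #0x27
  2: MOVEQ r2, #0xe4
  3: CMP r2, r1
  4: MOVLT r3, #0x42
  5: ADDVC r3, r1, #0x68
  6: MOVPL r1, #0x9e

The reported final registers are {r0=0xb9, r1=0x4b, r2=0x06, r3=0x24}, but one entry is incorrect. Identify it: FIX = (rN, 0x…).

[0] flags=1010 → (cmp)
[1] flags=1010 GE?F → skip
[2] flags=1010 EQ?F → skip
[3] flags=0000 → (cmp)
[4] flags=0000 LT?F → skip
[5] flags=0000 VC?T → r3=0x24
[6] flags=0000 PL?T → r1=0x9e

FIX = (r1, 0x9e)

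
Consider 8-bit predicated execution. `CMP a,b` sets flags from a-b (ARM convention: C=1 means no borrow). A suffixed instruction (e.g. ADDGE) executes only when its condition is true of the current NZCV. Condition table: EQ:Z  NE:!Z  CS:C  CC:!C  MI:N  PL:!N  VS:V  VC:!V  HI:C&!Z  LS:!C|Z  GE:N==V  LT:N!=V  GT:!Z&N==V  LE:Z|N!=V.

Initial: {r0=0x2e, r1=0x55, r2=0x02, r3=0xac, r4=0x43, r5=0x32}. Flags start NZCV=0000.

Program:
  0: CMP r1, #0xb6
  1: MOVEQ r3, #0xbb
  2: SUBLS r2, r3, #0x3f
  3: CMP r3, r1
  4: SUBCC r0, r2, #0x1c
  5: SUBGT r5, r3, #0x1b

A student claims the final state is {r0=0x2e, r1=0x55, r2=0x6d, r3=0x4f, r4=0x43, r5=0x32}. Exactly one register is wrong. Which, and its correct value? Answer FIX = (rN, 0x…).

[0] flags=1001 → (cmp)
[1] flags=1001 EQ?F → skip
[2] flags=1001 LS?T → r2=0x6d
[3] flags=0011 → (cmp)
[4] flags=0011 CC?F → skip
[5] flags=0011 GT?F → skip

FIX = (r3, 0xac)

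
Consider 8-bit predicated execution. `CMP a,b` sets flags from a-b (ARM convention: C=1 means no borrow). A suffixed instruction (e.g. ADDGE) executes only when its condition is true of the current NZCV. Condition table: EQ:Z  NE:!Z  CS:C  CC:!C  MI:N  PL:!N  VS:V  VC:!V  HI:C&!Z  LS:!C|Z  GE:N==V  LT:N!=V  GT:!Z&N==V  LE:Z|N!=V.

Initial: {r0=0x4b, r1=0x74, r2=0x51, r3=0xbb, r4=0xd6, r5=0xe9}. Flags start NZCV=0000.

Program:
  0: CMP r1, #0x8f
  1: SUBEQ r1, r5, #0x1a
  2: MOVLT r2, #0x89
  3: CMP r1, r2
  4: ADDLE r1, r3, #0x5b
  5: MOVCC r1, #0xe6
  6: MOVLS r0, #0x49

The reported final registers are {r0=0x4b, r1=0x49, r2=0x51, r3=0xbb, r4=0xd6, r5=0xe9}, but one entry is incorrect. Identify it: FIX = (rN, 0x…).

0: ✓ CMP  NZCV=1001
1: · SUBEQ
2: · MOVLT
3: ✓ CMP  NZCV=0010
4: · ADDLE
5: · MOVCC
6: · MOVLS

FIX = (r1, 0x74)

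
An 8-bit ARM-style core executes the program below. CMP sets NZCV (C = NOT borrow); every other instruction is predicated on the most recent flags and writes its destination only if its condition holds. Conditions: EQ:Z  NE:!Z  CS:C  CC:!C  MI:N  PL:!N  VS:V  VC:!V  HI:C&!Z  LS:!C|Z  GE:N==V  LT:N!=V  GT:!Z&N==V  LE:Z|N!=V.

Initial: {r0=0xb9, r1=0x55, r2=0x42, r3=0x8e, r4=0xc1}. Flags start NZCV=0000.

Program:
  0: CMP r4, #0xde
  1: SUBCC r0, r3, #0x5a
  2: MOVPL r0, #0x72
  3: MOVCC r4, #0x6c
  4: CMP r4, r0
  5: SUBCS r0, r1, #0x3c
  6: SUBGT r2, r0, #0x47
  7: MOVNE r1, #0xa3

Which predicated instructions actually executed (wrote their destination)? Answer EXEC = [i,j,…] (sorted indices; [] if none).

[0] flags=1000 → (cmp)
[1] flags=1000 CC?T → r0=0x34
[2] flags=1000 PL?F → skip
[3] flags=1000 CC?T → r4=0x6c
[4] flags=0010 → (cmp)
[5] flags=0010 CS?T → r0=0x19
[6] flags=0010 GT?T → r2=0xd2
[7] flags=0010 NE?T → r1=0xa3

EXEC = [1,3,5,6,7]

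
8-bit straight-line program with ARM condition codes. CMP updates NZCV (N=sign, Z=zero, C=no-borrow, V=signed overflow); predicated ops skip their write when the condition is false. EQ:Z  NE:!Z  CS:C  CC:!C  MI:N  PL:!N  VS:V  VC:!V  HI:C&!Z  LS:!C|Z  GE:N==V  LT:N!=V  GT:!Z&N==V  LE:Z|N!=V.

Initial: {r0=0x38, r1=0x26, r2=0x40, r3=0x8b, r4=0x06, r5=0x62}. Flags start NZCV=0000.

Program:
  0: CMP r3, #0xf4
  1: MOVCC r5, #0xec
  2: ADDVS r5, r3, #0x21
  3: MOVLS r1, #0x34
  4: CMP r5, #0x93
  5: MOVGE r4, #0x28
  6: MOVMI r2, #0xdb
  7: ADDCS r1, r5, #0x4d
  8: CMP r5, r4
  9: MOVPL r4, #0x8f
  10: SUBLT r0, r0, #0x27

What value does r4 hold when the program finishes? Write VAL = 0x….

VAL = 0x28

0: ✓ CMP  NZCV=1000
1: ✓ MOVCC  r5←0xec
2: · ADDVS
3: ✓ MOVLS  r1←0x34
4: ✓ CMP  NZCV=0010
5: ✓ MOVGE  r4←0x28
6: · MOVMI
7: ✓ ADDCS  r1←0x39
8: ✓ CMP  NZCV=1010
9: · MOVPL
10: ✓ SUBLT  r0←0x11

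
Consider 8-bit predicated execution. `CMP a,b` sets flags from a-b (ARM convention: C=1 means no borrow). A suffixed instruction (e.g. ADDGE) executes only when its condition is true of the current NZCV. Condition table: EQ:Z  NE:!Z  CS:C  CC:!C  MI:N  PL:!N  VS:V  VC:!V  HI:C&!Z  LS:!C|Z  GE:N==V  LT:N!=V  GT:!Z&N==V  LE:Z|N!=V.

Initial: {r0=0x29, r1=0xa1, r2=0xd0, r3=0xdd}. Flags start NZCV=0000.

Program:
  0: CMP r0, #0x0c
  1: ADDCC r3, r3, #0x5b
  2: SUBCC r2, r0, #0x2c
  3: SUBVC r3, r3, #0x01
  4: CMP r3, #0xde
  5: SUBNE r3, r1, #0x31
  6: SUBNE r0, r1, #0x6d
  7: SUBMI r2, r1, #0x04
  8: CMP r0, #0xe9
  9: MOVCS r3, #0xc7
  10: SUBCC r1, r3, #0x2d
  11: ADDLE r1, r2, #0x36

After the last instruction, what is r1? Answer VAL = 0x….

0: ✓ CMP  NZCV=0010
1: · ADDCC
2: · SUBCC
3: ✓ SUBVC  r3←0xdc
4: ✓ CMP  NZCV=1000
5: ✓ SUBNE  r3←0x70
6: ✓ SUBNE  r0←0x34
7: ✓ SUBMI  r2←0x9d
8: ✓ CMP  NZCV=0000
9: · MOVCS
10: ✓ SUBCC  r1←0x43
11: · ADDLE

VAL = 0x43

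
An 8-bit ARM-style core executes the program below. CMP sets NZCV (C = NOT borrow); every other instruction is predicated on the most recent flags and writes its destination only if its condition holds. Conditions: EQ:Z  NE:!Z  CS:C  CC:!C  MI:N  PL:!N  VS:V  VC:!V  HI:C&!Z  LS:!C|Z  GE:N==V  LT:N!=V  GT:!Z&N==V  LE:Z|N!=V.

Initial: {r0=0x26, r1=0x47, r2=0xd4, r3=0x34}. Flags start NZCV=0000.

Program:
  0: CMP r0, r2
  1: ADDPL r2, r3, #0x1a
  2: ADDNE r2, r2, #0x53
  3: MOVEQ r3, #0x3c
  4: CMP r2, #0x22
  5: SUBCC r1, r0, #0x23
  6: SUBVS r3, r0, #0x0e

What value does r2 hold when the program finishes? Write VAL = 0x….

0: ✓ CMP  NZCV=0000
1: ✓ ADDPL  r2←0x4e
2: ✓ ADDNE  r2←0xa1
3: · MOVEQ
4: ✓ CMP  NZCV=0011
5: · SUBCC
6: ✓ SUBVS  r3←0x18

VAL = 0xa1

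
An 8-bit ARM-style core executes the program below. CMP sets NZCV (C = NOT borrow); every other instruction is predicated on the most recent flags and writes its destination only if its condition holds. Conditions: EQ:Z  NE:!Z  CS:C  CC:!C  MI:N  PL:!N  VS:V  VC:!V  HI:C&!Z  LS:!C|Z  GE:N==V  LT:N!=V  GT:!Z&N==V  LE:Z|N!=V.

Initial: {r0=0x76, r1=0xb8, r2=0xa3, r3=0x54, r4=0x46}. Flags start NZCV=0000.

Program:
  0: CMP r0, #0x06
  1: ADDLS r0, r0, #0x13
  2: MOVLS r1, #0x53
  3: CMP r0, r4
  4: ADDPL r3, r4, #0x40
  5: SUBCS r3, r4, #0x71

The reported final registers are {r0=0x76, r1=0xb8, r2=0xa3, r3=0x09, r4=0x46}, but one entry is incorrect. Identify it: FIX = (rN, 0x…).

FIX = (r3, 0xd5)

[0] flags=0010 → (cmp)
[1] flags=0010 LS?F → skip
[2] flags=0010 LS?F → skip
[3] flags=0010 → (cmp)
[4] flags=0010 PL?T → r3=0x86
[5] flags=0010 CS?T → r3=0xd5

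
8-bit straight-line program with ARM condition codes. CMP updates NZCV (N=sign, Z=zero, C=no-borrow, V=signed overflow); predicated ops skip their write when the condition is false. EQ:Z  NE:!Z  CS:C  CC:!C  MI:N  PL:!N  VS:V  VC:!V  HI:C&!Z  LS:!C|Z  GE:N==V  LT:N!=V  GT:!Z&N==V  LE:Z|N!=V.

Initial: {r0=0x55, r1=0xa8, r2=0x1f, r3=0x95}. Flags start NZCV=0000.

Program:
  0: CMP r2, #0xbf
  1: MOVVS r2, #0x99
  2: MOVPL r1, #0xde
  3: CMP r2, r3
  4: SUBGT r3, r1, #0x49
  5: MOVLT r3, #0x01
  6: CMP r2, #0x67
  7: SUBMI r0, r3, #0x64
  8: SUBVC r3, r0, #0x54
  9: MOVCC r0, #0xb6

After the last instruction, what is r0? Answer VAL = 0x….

VAL = 0xb6

0: ✓ CMP  NZCV=0000
1: · MOVVS
2: ✓ MOVPL  r1←0xde
3: ✓ CMP  NZCV=1001
4: ✓ SUBGT  r3←0x95
5: · MOVLT
6: ✓ CMP  NZCV=1000
7: ✓ SUBMI  r0←0x31
8: ✓ SUBVC  r3←0xdd
9: ✓ MOVCC  r0←0xb6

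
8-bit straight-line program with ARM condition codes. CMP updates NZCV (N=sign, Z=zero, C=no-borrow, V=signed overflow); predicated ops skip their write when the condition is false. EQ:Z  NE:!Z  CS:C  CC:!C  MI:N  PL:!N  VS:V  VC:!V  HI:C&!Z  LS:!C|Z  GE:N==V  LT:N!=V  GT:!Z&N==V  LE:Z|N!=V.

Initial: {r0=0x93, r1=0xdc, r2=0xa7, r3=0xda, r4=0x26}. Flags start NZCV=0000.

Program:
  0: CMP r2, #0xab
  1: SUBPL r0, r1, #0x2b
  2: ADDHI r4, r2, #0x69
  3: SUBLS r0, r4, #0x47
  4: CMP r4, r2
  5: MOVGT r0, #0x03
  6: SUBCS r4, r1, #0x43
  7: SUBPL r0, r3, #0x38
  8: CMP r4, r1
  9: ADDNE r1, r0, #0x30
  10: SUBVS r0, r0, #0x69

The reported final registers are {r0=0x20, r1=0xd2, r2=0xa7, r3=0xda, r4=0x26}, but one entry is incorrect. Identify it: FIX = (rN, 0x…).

FIX = (r0, 0xa2)

[0] flags=1000 → (cmp)
[1] flags=1000 PL?F → skip
[2] flags=1000 HI?F → skip
[3] flags=1000 LS?T → r0=0xdf
[4] flags=0000 → (cmp)
[5] flags=0000 GT?T → r0=0x03
[6] flags=0000 CS?F → skip
[7] flags=0000 PL?T → r0=0xa2
[8] flags=0000 → (cmp)
[9] flags=0000 NE?T → r1=0xd2
[10] flags=0000 VS?F → skip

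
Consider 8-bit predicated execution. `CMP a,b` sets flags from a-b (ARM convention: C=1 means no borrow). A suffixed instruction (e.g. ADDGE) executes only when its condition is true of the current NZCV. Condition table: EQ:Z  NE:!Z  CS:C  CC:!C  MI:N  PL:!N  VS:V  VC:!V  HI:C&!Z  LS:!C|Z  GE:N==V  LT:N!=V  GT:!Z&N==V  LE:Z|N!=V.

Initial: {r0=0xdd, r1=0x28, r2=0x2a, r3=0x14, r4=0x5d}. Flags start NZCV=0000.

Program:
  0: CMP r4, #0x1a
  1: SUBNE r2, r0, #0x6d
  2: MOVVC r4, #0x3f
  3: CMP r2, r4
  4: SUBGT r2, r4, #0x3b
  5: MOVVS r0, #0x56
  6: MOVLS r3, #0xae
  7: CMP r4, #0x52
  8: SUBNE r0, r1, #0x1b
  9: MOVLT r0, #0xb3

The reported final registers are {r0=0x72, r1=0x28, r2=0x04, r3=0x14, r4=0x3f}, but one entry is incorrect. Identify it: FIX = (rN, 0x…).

FIX = (r0, 0xb3)

0: ✓ CMP  NZCV=0010
1: ✓ SUBNE  r2←0x70
2: ✓ MOVVC  r4←0x3f
3: ✓ CMP  NZCV=0010
4: ✓ SUBGT  r2←0x04
5: · MOVVS
6: · MOVLS
7: ✓ CMP  NZCV=1000
8: ✓ SUBNE  r0←0x0d
9: ✓ MOVLT  r0←0xb3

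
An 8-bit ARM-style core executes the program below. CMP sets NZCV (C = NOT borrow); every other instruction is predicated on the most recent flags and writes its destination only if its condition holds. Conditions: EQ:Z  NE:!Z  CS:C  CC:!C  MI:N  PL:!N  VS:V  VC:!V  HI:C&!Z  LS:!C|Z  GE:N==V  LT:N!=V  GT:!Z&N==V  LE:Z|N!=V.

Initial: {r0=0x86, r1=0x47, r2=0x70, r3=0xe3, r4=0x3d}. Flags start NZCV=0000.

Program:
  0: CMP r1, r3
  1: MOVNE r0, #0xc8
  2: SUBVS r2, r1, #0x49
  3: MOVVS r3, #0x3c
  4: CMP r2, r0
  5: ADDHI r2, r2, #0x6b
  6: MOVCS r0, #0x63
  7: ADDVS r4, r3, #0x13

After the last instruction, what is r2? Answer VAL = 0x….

[0] flags=0000 → (cmp)
[1] flags=0000 NE?T → r0=0xc8
[2] flags=0000 VS?F → skip
[3] flags=0000 VS?F → skip
[4] flags=1001 → (cmp)
[5] flags=1001 HI?F → skip
[6] flags=1001 CS?F → skip
[7] flags=1001 VS?T → r4=0xf6

VAL = 0x70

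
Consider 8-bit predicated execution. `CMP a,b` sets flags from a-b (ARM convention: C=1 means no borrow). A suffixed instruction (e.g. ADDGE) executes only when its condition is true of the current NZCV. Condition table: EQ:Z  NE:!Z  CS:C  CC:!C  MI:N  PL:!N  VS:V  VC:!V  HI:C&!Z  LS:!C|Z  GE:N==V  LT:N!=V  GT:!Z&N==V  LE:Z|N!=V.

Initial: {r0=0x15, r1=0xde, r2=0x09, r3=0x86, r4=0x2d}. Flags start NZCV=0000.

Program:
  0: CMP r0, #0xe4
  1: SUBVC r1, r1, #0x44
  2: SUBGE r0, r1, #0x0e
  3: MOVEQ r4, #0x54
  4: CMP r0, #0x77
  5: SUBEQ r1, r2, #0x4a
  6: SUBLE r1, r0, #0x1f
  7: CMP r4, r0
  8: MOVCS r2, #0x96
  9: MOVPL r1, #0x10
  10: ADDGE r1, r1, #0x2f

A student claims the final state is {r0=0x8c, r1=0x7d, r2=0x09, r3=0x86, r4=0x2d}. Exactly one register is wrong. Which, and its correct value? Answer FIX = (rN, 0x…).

FIX = (r1, 0x9c)

[0] flags=0000 → (cmp)
[1] flags=0000 VC?T → r1=0x9a
[2] flags=0000 GE?T → r0=0x8c
[3] flags=0000 EQ?F → skip
[4] flags=0011 → (cmp)
[5] flags=0011 EQ?F → skip
[6] flags=0011 LE?T → r1=0x6d
[7] flags=1001 → (cmp)
[8] flags=1001 CS?F → skip
[9] flags=1001 PL?F → skip
[10] flags=1001 GE?T → r1=0x9c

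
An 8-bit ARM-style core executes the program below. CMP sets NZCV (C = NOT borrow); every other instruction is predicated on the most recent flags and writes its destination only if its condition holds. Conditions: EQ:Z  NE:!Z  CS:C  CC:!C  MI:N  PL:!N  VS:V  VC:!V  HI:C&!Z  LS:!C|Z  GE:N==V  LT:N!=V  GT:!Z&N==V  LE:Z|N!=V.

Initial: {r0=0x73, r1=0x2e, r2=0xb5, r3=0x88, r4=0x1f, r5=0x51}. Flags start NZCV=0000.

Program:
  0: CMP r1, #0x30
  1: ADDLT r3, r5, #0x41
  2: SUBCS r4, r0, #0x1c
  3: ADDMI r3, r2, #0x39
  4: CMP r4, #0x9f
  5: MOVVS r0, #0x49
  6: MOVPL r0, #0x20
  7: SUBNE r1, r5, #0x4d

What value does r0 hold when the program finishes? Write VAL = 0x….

VAL = 0x49

[0] flags=1000 → (cmp)
[1] flags=1000 LT?T → r3=0x92
[2] flags=1000 CS?F → skip
[3] flags=1000 MI?T → r3=0xee
[4] flags=1001 → (cmp)
[5] flags=1001 VS?T → r0=0x49
[6] flags=1001 PL?F → skip
[7] flags=1001 NE?T → r1=0x04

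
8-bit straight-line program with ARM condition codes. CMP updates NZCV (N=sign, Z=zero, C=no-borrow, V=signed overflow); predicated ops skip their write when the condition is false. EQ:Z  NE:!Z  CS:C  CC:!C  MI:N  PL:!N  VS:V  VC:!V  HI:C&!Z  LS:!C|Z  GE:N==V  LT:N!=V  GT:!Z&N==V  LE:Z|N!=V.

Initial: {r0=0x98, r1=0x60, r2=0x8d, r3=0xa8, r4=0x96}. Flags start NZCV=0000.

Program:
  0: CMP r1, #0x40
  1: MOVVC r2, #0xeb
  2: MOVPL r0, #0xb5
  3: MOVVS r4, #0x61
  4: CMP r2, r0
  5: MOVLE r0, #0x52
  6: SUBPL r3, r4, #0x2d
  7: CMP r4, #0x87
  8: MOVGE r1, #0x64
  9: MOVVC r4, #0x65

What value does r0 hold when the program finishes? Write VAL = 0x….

VAL = 0xb5

0: ✓ CMP  NZCV=0010
1: ✓ MOVVC  r2←0xeb
2: ✓ MOVPL  r0←0xb5
3: · MOVVS
4: ✓ CMP  NZCV=0010
5: · MOVLE
6: ✓ SUBPL  r3←0x69
7: ✓ CMP  NZCV=0010
8: ✓ MOVGE  r1←0x64
9: ✓ MOVVC  r4←0x65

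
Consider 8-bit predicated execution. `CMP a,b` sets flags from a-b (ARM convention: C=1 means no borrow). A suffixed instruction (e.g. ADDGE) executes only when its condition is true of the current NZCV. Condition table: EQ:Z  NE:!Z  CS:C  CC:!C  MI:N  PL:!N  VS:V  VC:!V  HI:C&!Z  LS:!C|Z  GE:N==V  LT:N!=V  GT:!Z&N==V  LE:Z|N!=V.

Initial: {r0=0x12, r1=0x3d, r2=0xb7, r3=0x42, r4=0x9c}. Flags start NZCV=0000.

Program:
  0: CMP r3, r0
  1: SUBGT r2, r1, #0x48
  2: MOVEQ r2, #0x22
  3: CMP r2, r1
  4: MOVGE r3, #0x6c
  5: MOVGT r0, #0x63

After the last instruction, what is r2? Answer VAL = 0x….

VAL = 0xf5

[0] flags=0010 → (cmp)
[1] flags=0010 GT?T → r2=0xf5
[2] flags=0010 EQ?F → skip
[3] flags=1010 → (cmp)
[4] flags=1010 GE?F → skip
[5] flags=1010 GT?F → skip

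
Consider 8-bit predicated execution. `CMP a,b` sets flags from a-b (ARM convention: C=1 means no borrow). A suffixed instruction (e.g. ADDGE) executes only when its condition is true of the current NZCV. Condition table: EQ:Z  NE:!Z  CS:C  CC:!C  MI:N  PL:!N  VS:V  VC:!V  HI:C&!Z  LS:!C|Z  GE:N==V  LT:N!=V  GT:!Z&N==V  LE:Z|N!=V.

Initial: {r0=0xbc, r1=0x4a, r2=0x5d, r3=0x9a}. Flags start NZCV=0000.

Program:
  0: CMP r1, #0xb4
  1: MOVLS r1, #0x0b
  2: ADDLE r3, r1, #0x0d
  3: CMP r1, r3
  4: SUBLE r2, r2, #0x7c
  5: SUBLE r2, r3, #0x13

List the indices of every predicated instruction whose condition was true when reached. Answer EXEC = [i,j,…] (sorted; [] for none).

0: ✓ CMP  NZCV=1001
1: ✓ MOVLS  r1←0x0b
2: · ADDLE
3: ✓ CMP  NZCV=0000
4: · SUBLE
5: · SUBLE

EXEC = [1]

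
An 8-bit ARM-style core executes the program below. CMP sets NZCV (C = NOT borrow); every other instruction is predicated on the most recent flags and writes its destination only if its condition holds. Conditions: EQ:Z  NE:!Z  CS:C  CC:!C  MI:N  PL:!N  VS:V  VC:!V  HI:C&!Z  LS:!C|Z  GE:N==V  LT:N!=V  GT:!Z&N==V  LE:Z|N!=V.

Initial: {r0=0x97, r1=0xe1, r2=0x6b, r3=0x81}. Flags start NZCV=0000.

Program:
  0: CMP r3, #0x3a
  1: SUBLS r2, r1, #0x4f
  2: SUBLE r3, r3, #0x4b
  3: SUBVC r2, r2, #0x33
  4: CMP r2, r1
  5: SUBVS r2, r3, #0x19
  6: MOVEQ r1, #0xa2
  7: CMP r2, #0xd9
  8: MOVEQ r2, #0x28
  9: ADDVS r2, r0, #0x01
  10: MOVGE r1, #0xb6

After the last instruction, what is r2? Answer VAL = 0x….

VAL = 0x1d

[0] flags=0011 → (cmp)
[1] flags=0011 LS?F → skip
[2] flags=0011 LE?T → r3=0x36
[3] flags=0011 VC?F → skip
[4] flags=1001 → (cmp)
[5] flags=1001 VS?T → r2=0x1d
[6] flags=1001 EQ?F → skip
[7] flags=0000 → (cmp)
[8] flags=0000 EQ?F → skip
[9] flags=0000 VS?F → skip
[10] flags=0000 GE?T → r1=0xb6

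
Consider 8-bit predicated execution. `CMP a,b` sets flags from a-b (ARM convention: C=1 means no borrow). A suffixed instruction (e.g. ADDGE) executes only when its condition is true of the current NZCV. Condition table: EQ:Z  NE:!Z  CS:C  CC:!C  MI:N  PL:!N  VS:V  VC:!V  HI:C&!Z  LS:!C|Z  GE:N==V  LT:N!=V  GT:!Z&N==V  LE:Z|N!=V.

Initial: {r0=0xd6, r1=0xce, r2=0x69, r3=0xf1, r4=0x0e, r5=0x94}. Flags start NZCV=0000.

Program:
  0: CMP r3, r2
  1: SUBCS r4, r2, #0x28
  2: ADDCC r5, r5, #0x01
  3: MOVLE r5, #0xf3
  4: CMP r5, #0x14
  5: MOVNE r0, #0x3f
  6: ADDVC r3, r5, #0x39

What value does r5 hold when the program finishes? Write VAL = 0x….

0: ✓ CMP  NZCV=1010
1: ✓ SUBCS  r4←0x41
2: · ADDCC
3: ✓ MOVLE  r5←0xf3
4: ✓ CMP  NZCV=1010
5: ✓ MOVNE  r0←0x3f
6: ✓ ADDVC  r3←0x2c

VAL = 0xf3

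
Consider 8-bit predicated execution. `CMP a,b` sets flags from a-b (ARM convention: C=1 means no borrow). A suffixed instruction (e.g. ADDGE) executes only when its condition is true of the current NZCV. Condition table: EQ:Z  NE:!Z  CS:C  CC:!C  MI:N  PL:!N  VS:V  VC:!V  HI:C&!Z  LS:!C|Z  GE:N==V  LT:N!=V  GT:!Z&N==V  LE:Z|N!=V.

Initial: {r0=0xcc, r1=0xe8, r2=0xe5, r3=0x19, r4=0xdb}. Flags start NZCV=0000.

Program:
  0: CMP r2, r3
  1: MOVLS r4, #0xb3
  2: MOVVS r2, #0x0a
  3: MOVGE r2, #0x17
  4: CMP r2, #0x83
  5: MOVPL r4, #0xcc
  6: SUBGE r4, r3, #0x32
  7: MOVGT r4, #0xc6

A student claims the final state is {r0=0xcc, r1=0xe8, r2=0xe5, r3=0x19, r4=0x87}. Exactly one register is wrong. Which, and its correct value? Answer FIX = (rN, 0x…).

[0] flags=1010 → (cmp)
[1] flags=1010 LS?F → skip
[2] flags=1010 VS?F → skip
[3] flags=1010 GE?F → skip
[4] flags=0010 → (cmp)
[5] flags=0010 PL?T → r4=0xcc
[6] flags=0010 GE?T → r4=0xe7
[7] flags=0010 GT?T → r4=0xc6

FIX = (r4, 0xc6)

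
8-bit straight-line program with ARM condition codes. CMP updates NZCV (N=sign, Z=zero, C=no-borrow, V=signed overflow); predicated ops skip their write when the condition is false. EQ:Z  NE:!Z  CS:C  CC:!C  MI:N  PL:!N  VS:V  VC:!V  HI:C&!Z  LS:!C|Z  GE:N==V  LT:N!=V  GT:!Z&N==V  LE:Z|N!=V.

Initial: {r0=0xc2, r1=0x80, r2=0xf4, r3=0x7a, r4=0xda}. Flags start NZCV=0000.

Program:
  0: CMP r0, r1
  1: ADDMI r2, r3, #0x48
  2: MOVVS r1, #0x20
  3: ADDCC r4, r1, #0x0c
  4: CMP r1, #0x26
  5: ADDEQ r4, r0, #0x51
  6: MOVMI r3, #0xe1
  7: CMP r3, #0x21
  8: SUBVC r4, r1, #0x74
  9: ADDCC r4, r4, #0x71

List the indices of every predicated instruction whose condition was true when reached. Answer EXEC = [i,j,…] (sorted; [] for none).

EXEC = [8]

[0] flags=0010 → (cmp)
[1] flags=0010 MI?F → skip
[2] flags=0010 VS?F → skip
[3] flags=0010 CC?F → skip
[4] flags=0011 → (cmp)
[5] flags=0011 EQ?F → skip
[6] flags=0011 MI?F → skip
[7] flags=0010 → (cmp)
[8] flags=0010 VC?T → r4=0x0c
[9] flags=0010 CC?F → skip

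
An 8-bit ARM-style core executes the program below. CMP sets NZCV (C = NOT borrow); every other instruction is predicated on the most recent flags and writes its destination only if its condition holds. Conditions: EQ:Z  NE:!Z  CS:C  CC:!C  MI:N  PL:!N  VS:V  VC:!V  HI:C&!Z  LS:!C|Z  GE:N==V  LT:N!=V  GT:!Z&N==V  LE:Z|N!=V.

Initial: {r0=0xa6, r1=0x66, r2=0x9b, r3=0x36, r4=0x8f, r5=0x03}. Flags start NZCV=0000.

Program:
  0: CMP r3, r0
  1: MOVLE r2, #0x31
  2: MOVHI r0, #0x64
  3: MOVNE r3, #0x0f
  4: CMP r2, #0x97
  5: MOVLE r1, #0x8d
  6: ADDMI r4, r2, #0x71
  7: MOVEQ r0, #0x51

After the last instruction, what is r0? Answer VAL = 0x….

0: ✓ CMP  NZCV=1001
1: · MOVLE
2: · MOVHI
3: ✓ MOVNE  r3←0x0f
4: ✓ CMP  NZCV=0010
5: · MOVLE
6: · ADDMI
7: · MOVEQ

VAL = 0xa6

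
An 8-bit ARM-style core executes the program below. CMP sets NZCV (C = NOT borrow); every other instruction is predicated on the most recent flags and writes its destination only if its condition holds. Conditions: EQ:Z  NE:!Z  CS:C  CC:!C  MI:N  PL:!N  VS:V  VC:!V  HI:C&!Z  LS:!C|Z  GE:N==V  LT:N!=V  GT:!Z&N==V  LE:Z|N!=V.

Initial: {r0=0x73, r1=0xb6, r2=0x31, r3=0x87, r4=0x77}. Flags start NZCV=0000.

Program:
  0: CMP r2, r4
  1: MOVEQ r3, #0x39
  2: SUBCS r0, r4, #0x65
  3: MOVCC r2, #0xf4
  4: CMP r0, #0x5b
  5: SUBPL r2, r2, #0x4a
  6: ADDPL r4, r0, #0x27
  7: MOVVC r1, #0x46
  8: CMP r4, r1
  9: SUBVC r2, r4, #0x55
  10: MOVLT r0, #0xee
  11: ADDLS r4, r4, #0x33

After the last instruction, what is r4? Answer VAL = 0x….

[0] flags=1000 → (cmp)
[1] flags=1000 EQ?F → skip
[2] flags=1000 CS?F → skip
[3] flags=1000 CC?T → r2=0xf4
[4] flags=0010 → (cmp)
[5] flags=0010 PL?T → r2=0xaa
[6] flags=0010 PL?T → r4=0x9a
[7] flags=0010 VC?T → r1=0x46
[8] flags=0011 → (cmp)
[9] flags=0011 VC?F → skip
[10] flags=0011 LT?T → r0=0xee
[11] flags=0011 LS?F → skip

VAL = 0x9a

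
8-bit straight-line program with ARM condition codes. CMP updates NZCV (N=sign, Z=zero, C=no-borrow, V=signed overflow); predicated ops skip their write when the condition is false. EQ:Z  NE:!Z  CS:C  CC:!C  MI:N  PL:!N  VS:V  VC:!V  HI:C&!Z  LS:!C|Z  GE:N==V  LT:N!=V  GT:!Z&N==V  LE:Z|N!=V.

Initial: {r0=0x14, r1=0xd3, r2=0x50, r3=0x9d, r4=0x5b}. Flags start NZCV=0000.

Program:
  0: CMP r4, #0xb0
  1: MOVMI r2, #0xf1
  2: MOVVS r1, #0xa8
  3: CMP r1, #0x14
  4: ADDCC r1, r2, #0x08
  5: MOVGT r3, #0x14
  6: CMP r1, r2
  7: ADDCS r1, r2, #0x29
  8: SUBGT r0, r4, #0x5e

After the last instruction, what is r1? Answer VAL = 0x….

VAL = 0xa8

0: ✓ CMP  NZCV=1001
1: ✓ MOVMI  r2←0xf1
2: ✓ MOVVS  r1←0xa8
3: ✓ CMP  NZCV=1010
4: · ADDCC
5: · MOVGT
6: ✓ CMP  NZCV=1000
7: · ADDCS
8: · SUBGT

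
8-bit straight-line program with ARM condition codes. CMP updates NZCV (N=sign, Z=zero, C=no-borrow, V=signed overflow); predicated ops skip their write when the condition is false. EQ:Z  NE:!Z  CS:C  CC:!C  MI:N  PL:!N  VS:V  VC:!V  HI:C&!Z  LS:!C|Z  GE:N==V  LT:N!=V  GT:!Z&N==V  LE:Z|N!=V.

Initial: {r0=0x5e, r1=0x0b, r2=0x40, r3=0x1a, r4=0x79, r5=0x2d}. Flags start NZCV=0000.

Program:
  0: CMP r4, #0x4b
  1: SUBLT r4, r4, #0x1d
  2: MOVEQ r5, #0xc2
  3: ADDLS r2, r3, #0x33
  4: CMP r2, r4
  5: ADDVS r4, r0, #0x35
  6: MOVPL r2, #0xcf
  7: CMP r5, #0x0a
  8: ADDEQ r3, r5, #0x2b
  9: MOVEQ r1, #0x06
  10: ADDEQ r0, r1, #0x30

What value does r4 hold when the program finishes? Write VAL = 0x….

0: ✓ CMP  NZCV=0010
1: · SUBLT
2: · MOVEQ
3: · ADDLS
4: ✓ CMP  NZCV=1000
5: · ADDVS
6: · MOVPL
7: ✓ CMP  NZCV=0010
8: · ADDEQ
9: · MOVEQ
10: · ADDEQ

VAL = 0x79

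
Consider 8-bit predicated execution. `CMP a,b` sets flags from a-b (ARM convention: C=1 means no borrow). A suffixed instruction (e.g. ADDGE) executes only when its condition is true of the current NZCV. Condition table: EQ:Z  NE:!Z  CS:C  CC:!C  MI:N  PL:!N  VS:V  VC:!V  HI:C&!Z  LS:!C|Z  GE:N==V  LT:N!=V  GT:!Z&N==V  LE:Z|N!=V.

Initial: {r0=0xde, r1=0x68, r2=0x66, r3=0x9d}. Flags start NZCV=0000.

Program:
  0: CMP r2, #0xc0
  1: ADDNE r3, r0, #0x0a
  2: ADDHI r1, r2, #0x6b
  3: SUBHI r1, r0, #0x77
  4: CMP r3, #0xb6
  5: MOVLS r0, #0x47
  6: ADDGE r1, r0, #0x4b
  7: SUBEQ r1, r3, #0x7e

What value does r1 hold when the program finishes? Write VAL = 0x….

0: ✓ CMP  NZCV=1001
1: ✓ ADDNE  r3←0xe8
2: · ADDHI
3: · SUBHI
4: ✓ CMP  NZCV=0010
5: · MOVLS
6: ✓ ADDGE  r1←0x29
7: · SUBEQ

VAL = 0x29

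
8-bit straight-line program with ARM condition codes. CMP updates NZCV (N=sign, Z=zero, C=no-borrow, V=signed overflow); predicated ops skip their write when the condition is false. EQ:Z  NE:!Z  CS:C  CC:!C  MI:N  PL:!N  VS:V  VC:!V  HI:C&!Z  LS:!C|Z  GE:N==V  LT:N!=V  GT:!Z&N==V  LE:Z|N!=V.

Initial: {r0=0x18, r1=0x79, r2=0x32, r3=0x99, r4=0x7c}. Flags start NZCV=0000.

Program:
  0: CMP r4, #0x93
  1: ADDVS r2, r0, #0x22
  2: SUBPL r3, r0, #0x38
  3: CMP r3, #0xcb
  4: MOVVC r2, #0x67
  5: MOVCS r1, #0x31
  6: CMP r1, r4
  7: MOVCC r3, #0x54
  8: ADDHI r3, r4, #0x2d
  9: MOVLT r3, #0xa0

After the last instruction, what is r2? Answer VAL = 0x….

0: ✓ CMP  NZCV=1001
1: ✓ ADDVS  r2←0x3a
2: · SUBPL
3: ✓ CMP  NZCV=1000
4: ✓ MOVVC  r2←0x67
5: · MOVCS
6: ✓ CMP  NZCV=1000
7: ✓ MOVCC  r3←0x54
8: · ADDHI
9: ✓ MOVLT  r3←0xa0

VAL = 0x67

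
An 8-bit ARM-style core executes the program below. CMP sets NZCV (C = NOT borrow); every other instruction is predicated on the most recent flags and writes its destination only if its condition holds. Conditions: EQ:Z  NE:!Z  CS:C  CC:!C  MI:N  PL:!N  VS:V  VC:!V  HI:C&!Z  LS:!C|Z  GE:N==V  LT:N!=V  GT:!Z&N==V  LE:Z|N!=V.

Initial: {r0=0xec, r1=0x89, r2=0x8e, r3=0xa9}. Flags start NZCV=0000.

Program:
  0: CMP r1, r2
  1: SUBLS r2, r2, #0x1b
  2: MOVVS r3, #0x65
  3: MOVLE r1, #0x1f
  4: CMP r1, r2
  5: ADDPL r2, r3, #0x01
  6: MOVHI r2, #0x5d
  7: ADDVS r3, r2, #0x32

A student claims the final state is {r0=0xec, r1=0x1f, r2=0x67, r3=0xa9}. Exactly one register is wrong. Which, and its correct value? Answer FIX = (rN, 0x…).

[0] flags=1000 → (cmp)
[1] flags=1000 LS?T → r2=0x73
[2] flags=1000 VS?F → skip
[3] flags=1000 LE?T → r1=0x1f
[4] flags=1000 → (cmp)
[5] flags=1000 PL?F → skip
[6] flags=1000 HI?F → skip
[7] flags=1000 VS?F → skip

FIX = (r2, 0x73)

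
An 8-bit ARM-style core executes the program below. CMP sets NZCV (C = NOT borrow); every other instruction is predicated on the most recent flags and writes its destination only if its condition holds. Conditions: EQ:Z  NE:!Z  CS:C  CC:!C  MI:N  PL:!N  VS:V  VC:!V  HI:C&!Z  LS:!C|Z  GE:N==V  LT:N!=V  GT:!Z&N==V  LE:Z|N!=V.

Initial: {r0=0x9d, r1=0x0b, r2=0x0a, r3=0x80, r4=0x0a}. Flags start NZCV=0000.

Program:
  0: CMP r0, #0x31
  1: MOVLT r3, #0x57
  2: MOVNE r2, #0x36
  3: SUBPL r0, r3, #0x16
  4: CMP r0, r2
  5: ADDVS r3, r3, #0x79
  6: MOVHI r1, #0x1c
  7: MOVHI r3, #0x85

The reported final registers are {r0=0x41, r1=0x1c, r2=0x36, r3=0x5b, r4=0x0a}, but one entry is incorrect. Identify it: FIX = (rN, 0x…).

[0] flags=0011 → (cmp)
[1] flags=0011 LT?T → r3=0x57
[2] flags=0011 NE?T → r2=0x36
[3] flags=0011 PL?T → r0=0x41
[4] flags=0010 → (cmp)
[5] flags=0010 VS?F → skip
[6] flags=0010 HI?T → r1=0x1c
[7] flags=0010 HI?T → r3=0x85

FIX = (r3, 0x85)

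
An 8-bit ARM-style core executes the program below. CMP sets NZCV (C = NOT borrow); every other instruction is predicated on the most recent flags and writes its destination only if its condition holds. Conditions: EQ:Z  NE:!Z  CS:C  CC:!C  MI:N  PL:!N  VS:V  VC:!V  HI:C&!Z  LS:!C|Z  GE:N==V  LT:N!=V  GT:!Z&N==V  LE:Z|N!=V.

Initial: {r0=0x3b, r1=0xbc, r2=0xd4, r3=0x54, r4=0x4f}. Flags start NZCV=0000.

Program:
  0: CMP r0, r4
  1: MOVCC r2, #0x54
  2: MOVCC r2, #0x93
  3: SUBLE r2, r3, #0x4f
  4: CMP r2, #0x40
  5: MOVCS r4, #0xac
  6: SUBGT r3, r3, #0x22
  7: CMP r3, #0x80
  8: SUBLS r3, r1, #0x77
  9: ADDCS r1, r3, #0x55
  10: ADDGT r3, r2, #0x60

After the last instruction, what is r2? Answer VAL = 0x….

0: ✓ CMP  NZCV=1000
1: ✓ MOVCC  r2←0x54
2: ✓ MOVCC  r2←0x93
3: ✓ SUBLE  r2←0x05
4: ✓ CMP  NZCV=1000
5: · MOVCS
6: · SUBGT
7: ✓ CMP  NZCV=1001
8: ✓ SUBLS  r3←0x45
9: · ADDCS
10: ✓ ADDGT  r3←0x65

VAL = 0x05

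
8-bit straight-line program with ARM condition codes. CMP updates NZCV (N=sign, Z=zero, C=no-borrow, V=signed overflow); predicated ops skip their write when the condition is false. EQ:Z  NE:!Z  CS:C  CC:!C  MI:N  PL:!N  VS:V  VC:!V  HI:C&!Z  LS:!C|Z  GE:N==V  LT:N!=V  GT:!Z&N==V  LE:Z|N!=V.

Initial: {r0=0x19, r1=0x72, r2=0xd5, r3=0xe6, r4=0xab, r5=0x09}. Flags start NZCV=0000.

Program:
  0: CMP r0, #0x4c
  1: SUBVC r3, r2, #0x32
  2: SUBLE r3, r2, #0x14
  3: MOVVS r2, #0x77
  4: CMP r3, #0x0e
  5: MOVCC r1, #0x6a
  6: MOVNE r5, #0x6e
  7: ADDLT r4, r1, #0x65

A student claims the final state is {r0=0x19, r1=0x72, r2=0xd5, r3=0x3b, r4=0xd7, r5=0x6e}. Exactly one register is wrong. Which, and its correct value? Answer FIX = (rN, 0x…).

0: ✓ CMP  NZCV=1000
1: ✓ SUBVC  r3←0xa3
2: ✓ SUBLE  r3←0xc1
3: · MOVVS
4: ✓ CMP  NZCV=1010
5: · MOVCC
6: ✓ MOVNE  r5←0x6e
7: ✓ ADDLT  r4←0xd7

FIX = (r3, 0xc1)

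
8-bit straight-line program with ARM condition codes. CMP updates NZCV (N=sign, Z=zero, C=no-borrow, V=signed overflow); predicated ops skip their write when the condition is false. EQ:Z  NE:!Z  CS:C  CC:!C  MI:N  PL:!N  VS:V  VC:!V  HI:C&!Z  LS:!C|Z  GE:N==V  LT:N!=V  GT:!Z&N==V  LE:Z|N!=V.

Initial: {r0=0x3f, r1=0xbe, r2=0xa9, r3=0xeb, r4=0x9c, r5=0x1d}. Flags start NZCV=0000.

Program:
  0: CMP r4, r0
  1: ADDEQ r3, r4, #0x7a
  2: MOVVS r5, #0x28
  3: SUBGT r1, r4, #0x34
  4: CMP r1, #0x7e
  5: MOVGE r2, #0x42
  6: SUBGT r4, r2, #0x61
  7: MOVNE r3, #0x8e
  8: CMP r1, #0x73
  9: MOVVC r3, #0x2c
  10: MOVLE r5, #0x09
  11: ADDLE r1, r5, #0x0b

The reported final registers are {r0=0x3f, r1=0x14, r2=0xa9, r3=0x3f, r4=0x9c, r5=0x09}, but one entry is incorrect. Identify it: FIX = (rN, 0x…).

0: ✓ CMP  NZCV=0011
1: · ADDEQ
2: ✓ MOVVS  r5←0x28
3: · SUBGT
4: ✓ CMP  NZCV=0011
5: · MOVGE
6: · SUBGT
7: ✓ MOVNE  r3←0x8e
8: ✓ CMP  NZCV=0011
9: · MOVVC
10: ✓ MOVLE  r5←0x09
11: ✓ ADDLE  r1←0x14

FIX = (r3, 0x8e)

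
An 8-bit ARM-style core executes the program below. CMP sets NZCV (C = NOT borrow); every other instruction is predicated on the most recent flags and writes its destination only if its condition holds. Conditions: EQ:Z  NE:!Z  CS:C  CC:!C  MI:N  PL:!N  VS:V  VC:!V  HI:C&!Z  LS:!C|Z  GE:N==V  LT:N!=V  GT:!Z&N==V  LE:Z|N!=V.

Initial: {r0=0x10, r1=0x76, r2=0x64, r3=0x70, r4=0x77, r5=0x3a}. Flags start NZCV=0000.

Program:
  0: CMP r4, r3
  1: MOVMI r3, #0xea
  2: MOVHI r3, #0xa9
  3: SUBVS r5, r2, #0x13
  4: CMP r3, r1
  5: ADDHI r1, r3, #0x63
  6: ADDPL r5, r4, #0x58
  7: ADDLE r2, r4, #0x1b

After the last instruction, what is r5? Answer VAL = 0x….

VAL = 0xcf

0: ✓ CMP  NZCV=0010
1: · MOVMI
2: ✓ MOVHI  r3←0xa9
3: · SUBVS
4: ✓ CMP  NZCV=0011
5: ✓ ADDHI  r1←0x0c
6: ✓ ADDPL  r5←0xcf
7: ✓ ADDLE  r2←0x92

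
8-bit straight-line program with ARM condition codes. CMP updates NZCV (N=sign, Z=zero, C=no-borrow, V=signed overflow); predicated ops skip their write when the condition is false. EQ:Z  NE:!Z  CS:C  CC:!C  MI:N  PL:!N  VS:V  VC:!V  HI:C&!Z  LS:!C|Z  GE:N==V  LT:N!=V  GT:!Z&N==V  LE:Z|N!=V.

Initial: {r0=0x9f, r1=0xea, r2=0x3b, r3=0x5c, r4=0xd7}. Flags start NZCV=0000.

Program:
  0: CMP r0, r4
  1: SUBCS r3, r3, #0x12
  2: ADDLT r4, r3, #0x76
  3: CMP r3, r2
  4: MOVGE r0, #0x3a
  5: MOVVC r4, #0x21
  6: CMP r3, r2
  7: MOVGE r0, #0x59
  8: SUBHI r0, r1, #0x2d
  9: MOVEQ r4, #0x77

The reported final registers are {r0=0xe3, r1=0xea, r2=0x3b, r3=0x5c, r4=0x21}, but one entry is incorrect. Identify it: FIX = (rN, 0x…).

[0] flags=1000 → (cmp)
[1] flags=1000 CS?F → skip
[2] flags=1000 LT?T → r4=0xd2
[3] flags=0010 → (cmp)
[4] flags=0010 GE?T → r0=0x3a
[5] flags=0010 VC?T → r4=0x21
[6] flags=0010 → (cmp)
[7] flags=0010 GE?T → r0=0x59
[8] flags=0010 HI?T → r0=0xbd
[9] flags=0010 EQ?F → skip

FIX = (r0, 0xbd)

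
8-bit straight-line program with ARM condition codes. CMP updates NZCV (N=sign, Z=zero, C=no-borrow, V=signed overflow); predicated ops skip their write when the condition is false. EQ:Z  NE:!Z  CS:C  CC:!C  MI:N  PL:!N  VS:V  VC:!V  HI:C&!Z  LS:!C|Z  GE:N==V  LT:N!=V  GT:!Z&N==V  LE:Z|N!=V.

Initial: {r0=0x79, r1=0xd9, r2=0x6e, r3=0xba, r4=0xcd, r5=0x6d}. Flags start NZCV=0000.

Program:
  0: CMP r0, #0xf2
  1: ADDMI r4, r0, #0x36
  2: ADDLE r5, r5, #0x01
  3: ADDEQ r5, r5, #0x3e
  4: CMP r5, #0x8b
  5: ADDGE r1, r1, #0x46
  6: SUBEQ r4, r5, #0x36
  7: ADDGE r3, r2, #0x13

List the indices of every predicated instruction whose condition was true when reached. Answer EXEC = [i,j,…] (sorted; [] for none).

[0] flags=1001 → (cmp)
[1] flags=1001 MI?T → r4=0xaf
[2] flags=1001 LE?F → skip
[3] flags=1001 EQ?F → skip
[4] flags=1001 → (cmp)
[5] flags=1001 GE?T → r1=0x1f
[6] flags=1001 EQ?F → skip
[7] flags=1001 GE?T → r3=0x81

EXEC = [1,5,7]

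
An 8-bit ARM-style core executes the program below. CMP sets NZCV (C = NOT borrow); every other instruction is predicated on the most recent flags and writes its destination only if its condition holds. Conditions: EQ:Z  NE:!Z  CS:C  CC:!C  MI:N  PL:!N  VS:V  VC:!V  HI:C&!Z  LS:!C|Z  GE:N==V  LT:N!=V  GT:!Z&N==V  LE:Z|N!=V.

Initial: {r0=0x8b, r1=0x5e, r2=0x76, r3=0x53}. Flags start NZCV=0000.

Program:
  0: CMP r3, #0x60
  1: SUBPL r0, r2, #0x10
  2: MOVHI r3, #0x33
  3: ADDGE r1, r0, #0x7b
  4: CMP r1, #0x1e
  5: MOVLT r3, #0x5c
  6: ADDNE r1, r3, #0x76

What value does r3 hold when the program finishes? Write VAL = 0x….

VAL = 0x53

[0] flags=1000 → (cmp)
[1] flags=1000 PL?F → skip
[2] flags=1000 HI?F → skip
[3] flags=1000 GE?F → skip
[4] flags=0010 → (cmp)
[5] flags=0010 LT?F → skip
[6] flags=0010 NE?T → r1=0xc9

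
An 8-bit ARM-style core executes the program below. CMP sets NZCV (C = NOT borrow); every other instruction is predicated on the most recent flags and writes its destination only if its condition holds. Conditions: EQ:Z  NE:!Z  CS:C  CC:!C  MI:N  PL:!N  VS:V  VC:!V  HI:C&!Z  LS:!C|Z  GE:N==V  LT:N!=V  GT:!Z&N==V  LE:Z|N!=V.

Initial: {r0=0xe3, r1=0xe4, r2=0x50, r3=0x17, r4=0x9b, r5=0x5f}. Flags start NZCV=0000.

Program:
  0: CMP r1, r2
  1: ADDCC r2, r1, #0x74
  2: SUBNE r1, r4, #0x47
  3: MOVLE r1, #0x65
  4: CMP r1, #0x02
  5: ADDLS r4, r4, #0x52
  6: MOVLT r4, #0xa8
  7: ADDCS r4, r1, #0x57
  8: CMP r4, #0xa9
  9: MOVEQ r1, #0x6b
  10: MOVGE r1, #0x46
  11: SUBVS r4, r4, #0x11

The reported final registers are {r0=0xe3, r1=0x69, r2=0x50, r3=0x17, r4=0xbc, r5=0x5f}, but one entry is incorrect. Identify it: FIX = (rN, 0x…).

[0] flags=1010 → (cmp)
[1] flags=1010 CC?F → skip
[2] flags=1010 NE?T → r1=0x54
[3] flags=1010 LE?T → r1=0x65
[4] flags=0010 → (cmp)
[5] flags=0010 LS?F → skip
[6] flags=0010 LT?F → skip
[7] flags=0010 CS?T → r4=0xbc
[8] flags=0010 → (cmp)
[9] flags=0010 EQ?F → skip
[10] flags=0010 GE?T → r1=0x46
[11] flags=0010 VS?F → skip

FIX = (r1, 0x46)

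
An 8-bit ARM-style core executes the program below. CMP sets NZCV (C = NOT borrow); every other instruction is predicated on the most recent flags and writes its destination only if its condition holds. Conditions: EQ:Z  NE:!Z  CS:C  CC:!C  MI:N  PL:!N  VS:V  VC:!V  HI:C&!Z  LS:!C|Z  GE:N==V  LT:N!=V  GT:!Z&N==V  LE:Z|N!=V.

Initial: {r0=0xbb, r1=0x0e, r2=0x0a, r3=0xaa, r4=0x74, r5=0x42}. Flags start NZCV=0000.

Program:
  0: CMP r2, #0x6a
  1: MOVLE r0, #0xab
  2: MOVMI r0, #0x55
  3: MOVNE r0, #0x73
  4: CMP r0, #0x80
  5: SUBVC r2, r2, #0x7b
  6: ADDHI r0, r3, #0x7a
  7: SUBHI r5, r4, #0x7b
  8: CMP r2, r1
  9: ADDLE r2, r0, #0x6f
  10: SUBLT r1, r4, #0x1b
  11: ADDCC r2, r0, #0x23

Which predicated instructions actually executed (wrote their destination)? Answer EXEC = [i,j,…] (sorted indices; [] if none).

0: ✓ CMP  NZCV=1000
1: ✓ MOVLE  r0←0xab
2: ✓ MOVMI  r0←0x55
3: ✓ MOVNE  r0←0x73
4: ✓ CMP  NZCV=1001
5: · SUBVC
6: · ADDHI
7: · SUBHI
8: ✓ CMP  NZCV=1000
9: ✓ ADDLE  r2←0xe2
10: ✓ SUBLT  r1←0x59
11: ✓ ADDCC  r2←0x96

EXEC = [1,2,3,9,10,11]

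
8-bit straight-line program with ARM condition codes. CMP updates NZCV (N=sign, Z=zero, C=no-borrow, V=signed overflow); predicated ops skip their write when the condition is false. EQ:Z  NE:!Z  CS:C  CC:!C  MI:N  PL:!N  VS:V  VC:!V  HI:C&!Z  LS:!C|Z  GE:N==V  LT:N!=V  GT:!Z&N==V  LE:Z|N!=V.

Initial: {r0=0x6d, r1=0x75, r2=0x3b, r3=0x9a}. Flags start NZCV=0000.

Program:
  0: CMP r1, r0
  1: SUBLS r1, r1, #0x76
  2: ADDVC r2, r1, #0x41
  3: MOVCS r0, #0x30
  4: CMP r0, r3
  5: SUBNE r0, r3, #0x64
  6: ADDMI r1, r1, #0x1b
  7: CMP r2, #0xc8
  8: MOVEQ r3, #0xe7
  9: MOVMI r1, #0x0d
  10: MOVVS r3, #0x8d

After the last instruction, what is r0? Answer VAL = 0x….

VAL = 0x36

[0] flags=0010 → (cmp)
[1] flags=0010 LS?F → skip
[2] flags=0010 VC?T → r2=0xb6
[3] flags=0010 CS?T → r0=0x30
[4] flags=1001 → (cmp)
[5] flags=1001 NE?T → r0=0x36
[6] flags=1001 MI?T → r1=0x90
[7] flags=1000 → (cmp)
[8] flags=1000 EQ?F → skip
[9] flags=1000 MI?T → r1=0x0d
[10] flags=1000 VS?F → skip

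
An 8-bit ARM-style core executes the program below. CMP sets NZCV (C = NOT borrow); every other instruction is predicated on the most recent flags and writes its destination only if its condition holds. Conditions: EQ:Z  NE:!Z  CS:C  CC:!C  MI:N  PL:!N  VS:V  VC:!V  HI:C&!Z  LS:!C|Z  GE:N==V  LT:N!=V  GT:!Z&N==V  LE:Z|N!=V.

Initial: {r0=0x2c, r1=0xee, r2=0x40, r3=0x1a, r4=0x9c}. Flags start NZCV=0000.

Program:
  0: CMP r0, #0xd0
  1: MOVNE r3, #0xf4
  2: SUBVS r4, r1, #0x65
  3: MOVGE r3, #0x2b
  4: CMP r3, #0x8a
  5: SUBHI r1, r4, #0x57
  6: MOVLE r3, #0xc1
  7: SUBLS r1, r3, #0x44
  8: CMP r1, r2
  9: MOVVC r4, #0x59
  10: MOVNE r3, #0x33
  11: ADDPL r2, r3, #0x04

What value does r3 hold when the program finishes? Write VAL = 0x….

VAL = 0x33

[0] flags=0000 → (cmp)
[1] flags=0000 NE?T → r3=0xf4
[2] flags=0000 VS?F → skip
[3] flags=0000 GE?T → r3=0x2b
[4] flags=1001 → (cmp)
[5] flags=1001 HI?F → skip
[6] flags=1001 LE?F → skip
[7] flags=1001 LS?T → r1=0xe7
[8] flags=1010 → (cmp)
[9] flags=1010 VC?T → r4=0x59
[10] flags=1010 NE?T → r3=0x33
[11] flags=1010 PL?F → skip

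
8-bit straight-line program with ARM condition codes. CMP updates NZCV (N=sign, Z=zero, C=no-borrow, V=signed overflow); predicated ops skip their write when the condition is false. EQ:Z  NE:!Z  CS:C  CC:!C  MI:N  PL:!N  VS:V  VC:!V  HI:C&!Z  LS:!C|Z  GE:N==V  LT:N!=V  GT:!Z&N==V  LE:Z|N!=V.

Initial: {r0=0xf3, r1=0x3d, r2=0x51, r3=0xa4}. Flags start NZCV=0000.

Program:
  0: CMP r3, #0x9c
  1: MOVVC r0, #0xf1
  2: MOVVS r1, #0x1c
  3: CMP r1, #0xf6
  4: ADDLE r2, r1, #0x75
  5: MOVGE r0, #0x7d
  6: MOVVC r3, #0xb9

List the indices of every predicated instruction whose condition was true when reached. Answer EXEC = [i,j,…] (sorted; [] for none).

EXEC = [1,5,6]

0: ✓ CMP  NZCV=0010
1: ✓ MOVVC  r0←0xf1
2: · MOVVS
3: ✓ CMP  NZCV=0000
4: · ADDLE
5: ✓ MOVGE  r0←0x7d
6: ✓ MOVVC  r3←0xb9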